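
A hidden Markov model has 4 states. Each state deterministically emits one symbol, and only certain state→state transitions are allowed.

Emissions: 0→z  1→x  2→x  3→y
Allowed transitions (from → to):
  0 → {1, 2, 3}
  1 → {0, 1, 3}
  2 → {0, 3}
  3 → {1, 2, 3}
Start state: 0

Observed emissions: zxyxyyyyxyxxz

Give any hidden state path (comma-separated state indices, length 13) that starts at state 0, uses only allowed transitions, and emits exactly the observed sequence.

  t0 'z' -> {0}, take 0 (start)
  t1 'x' -> {1,2}, take 2 (0->2 ok)
  t2 'y' -> {3}, take 3 (2->3 ok)
  t3 'x' -> {1,2}, take 1 (3->1 ok)
  t4 'y' -> {3}, take 3 (1->3 ok)
  t5 'y' -> {3}, take 3 (3->3 ok)
  t6 'y' -> {3}, take 3 (3->3 ok)
  t7 'y' -> {3}, take 3 (3->3 ok)
  t8 'x' -> {1,2}, take 2 (3->2 ok)
  t9 'y' -> {3}, take 3 (2->3 ok)
  t10 'x' -> {1,2}, take 1 (3->1 ok)
  t11 'x' -> {1,2}, take 1 (1->1 ok)
  t12 'z' -> {0}, take 0 (1->0 ok)

0,2,3,1,3,3,3,3,2,3,1,1,0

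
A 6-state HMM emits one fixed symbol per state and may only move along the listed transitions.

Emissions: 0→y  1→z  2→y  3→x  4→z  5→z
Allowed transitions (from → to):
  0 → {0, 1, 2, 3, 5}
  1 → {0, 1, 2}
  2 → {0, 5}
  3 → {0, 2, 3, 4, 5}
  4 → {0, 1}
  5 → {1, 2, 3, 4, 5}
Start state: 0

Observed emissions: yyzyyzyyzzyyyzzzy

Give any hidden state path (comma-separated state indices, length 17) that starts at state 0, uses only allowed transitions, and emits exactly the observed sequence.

  pos 0: y in {0,2}, choose 0; start
  pos 1: y in {0,2}, choose 2; 0->2 ok
  pos 2: z in {1,4,5}, choose 5; 2->5 ok
  pos 3: y in {0,2}, choose 2; 5->2 ok
  pos 4: y in {0,2}, choose 0; 2->0 ok
  pos 5: z in {1,4,5}, choose 1; 0->1 ok
  pos 6: y in {0,2}, choose 0; 1->0 ok
  pos 7: y in {0,2}, choose 2; 0->2 ok
  pos 8: z in {1,4,5}, choose 5; 2->5 ok
  pos 9: z in {1,4,5}, choose 4; 5->4 ok
  pos 10: y in {0,2}, choose 0; 4->0 ok
  pos 11: y in {0,2}, choose 2; 0->2 ok
  pos 12: y in {0,2}, choose 0; 2->0 ok
  pos 13: z in {1,4,5}, choose 5; 0->5 ok
  pos 14: z in {1,4,5}, choose 1; 5->1 ok
  pos 15: z in {1,4,5}, choose 1; 1->1 ok
  pos 16: y in {0,2}, choose 2; 1->2 ok

0,2,5,2,0,1,0,2,5,4,0,2,0,5,1,1,2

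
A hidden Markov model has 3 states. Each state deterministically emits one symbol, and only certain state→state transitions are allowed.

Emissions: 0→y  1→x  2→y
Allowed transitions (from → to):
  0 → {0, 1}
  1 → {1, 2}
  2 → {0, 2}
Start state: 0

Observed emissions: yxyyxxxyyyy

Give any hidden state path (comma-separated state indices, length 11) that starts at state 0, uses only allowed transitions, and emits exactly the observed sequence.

  [0] y  {0,2}  => 0  start
  [1] x  {1}  => 1  0->1 ok
  [2] y  {0,2}  => 2  1->2 ok
  [3] y  {0,2}  => 0  2->0 ok
  [4] x  {1}  => 1  0->1 ok
  [5] x  {1}  => 1  1->1 ok
  [6] x  {1}  => 1  1->1 ok
  [7] y  {0,2}  => 2  1->2 ok
  [8] y  {0,2}  => 2  2->2 ok
  [9] y  {0,2}  => 0  2->0 ok
  [10] y  {0,2}  => 0  0->0 ok

0,1,2,0,1,1,1,2,2,0,0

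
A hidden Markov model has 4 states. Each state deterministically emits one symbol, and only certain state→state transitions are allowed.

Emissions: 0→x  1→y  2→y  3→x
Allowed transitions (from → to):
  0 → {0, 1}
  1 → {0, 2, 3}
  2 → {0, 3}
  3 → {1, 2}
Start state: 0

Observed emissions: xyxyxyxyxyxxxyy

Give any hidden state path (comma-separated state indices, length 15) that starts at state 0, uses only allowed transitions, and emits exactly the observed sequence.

  [0] x  {0,3}  => 0  start
  [1] y  {1,2}  => 1  0->1 ok
  [2] x  {0,3}  => 3  1->3 ok
  [3] y  {1,2}  => 2  3->2 ok
  [4] x  {0,3}  => 3  2->3 ok
  [5] y  {1,2}  => 1  3->1 ok
  [6] x  {0,3}  => 3  1->3 ok
  [7] y  {1,2}  => 2  3->2 ok
  [8] x  {0,3}  => 3  2->3 ok
  [9] y  {1,2}  => 2  3->2 ok
  [10] x  {0,3}  => 0  2->0 ok
  [11] x  {0,3}  => 0  0->0 ok
  [12] x  {0,3}  => 0  0->0 ok
  [13] y  {1,2}  => 1  0->1 ok
  [14] y  {1,2}  => 2  1->2 ok

0,1,3,2,3,1,3,2,3,2,0,0,0,1,2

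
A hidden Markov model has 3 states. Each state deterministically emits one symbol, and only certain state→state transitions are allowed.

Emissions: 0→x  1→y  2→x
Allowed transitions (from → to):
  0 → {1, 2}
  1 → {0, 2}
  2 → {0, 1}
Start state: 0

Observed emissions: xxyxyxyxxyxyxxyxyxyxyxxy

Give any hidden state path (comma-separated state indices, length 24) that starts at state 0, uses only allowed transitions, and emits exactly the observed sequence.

  [0] x  {0,2}  => 0  start
  [1] x  {0,2}  => 2  0->2 ok
  [2] y  {1}  => 1  2->1 ok
  [3] x  {0,2}  => 2  1->2 ok
  [4] y  {1}  => 1  2->1 ok
  [5] x  {0,2}  => 0  1->0 ok
  [6] y  {1}  => 1  0->1 ok
  [7] x  {0,2}  => 0  1->0 ok
  [8] x  {0,2}  => 2  0->2 ok
  [9] y  {1}  => 1  2->1 ok
  [10] x  {0,2}  => 0  1->0 ok
  [11] y  {1}  => 1  0->1 ok
  [12] x  {0,2}  => 2  1->2 ok
  [13] x  {0,2}  => 0  2->0 ok
  [14] y  {1}  => 1  0->1 ok
  [15] x  {0,2}  => 2  1->2 ok
  [16] y  {1}  => 1  2->1 ok
  [17] x  {0,2}  => 0  1->0 ok
  [18] y  {1}  => 1  0->1 ok
  [19] x  {0,2}  => 0  1->0 ok
  [20] y  {1}  => 1  0->1 ok
  [21] x  {0,2}  => 0  1->0 ok
  [22] x  {0,2}  => 2  0->2 ok
  [23] y  {1}  => 1  2->1 ok

0,2,1,2,1,0,1,0,2,1,0,1,2,0,1,2,1,0,1,0,1,0,2,1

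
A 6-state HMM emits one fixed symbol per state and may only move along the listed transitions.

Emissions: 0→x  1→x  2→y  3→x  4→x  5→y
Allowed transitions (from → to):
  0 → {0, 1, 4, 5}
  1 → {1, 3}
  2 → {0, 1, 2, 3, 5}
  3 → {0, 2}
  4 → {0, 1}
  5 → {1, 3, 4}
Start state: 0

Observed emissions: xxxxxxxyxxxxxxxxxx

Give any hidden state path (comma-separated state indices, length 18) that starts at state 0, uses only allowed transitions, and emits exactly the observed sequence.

  [0] x  {0,1,3,4}  => 0  start
  [1] x  {0,1,3,4}  => 1  0->1 ok
  [2] x  {0,1,3,4}  => 3  1->3 ok
  [3] x  {0,1,3,4}  => 0  3->0 ok
  [4] x  {0,1,3,4}  => 1  0->1 ok
  [5] x  {0,1,3,4}  => 1  1->1 ok
  [6] x  {0,1,3,4}  => 3  1->3 ok
  [7] y  {2,5}  => 2  3->2 ok
  [8] x  {0,1,3,4}  => 1  2->1 ok
  [9] x  {0,1,3,4}  => 1  1->1 ok
  [10] x  {0,1,3,4}  => 3  1->3 ok
  [11] x  {0,1,3,4}  => 0  3->0 ok
  [12] x  {0,1,3,4}  => 0  0->0 ok
  [13] x  {0,1,3,4}  => 4  0->4 ok
  [14] x  {0,1,3,4}  => 0  4->0 ok
  [15] x  {0,1,3,4}  => 0  0->0 ok
  [16] x  {0,1,3,4}  => 1  0->1 ok
  [17] x  {0,1,3,4}  => 3  1->3 ok

0,1,3,0,1,1,3,2,1,1,3,0,0,4,0,0,1,3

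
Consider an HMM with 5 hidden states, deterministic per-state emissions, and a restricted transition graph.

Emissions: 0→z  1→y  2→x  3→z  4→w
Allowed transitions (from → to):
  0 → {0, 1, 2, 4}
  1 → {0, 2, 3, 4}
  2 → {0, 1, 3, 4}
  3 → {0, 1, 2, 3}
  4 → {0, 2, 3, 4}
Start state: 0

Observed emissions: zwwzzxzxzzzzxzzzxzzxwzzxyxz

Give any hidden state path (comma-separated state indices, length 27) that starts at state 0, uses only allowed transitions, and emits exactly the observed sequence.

  [0] z  {0,3}  => 0  start
  [1] w  {4}  => 4  0->4 ok
  [2] w  {4}  => 4  4->4 ok
  [3] z  {0,3}  => 3  4->3 ok
  [4] z  {0,3}  => 3  3->3 ok
  [5] x  {2}  => 2  3->2 ok
  [6] z  {0,3}  => 3  2->3 ok
  [7] x  {2}  => 2  3->2 ok
  [8] z  {0,3}  => 3  2->3 ok
  [9] z  {0,3}  => 0  3->0 ok
  [10] z  {0,3}  => 0  0->0 ok
  [11] z  {0,3}  => 0  0->0 ok
  [12] x  {2}  => 2  0->2 ok
  [13] z  {0,3}  => 0  2->0 ok
  [14] z  {0,3}  => 0  0->0 ok
  [15] z  {0,3}  => 0  0->0 ok
  [16] x  {2}  => 2  0->2 ok
  [17] z  {0,3}  => 3  2->3 ok
  [18] z  {0,3}  => 3  3->3 ok
  [19] x  {2}  => 2  3->2 ok
  [20] w  {4}  => 4  2->4 ok
  [21] z  {0,3}  => 0  4->0 ok
  [22] z  {0,3}  => 0  0->0 ok
  [23] x  {2}  => 2  0->2 ok
  [24] y  {1}  => 1  2->1 ok
  [25] x  {2}  => 2  1->2 ok
  [26] z  {0,3}  => 3  2->3 ok

0,4,4,3,3,2,3,2,3,0,0,0,2,0,0,0,2,3,3,2,4,0,0,2,1,2,3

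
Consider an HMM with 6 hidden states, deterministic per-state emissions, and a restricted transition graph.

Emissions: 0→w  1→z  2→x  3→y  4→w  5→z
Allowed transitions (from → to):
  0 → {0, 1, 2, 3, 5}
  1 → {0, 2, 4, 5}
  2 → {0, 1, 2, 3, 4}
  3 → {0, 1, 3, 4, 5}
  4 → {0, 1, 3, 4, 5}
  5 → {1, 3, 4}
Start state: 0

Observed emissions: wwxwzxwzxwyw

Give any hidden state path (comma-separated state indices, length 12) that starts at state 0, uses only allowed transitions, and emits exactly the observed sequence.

  t0 'w' -> {0,4}, take 0 (start)
  t1 'w' -> {0,4}, take 0 (0->0 ok)
  t2 'x' -> {2}, take 2 (0->2 ok)
  t3 'w' -> {0,4}, take 0 (2->0 ok)
  t4 'z' -> {1,5}, take 1 (0->1 ok)
  t5 'x' -> {2}, take 2 (1->2 ok)
  t6 'w' -> {0,4}, take 0 (2->0 ok)
  t7 'z' -> {1,5}, take 1 (0->1 ok)
  t8 'x' -> {2}, take 2 (1->2 ok)
  t9 'w' -> {0,4}, take 0 (2->0 ok)
  t10 'y' -> {3}, take 3 (0->3 ok)
  t11 'w' -> {0,4}, take 4 (3->4 ok)

0,0,2,0,1,2,0,1,2,0,3,4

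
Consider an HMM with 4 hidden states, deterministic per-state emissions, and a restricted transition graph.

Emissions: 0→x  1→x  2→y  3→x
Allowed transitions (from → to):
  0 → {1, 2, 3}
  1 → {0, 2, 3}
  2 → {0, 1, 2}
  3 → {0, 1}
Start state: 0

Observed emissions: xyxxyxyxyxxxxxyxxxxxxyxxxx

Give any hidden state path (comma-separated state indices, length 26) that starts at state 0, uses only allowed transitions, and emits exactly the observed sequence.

  0: obs=x cand={0,1,3} pick 0 [start]
  1: obs=y cand={2} pick 2 [0->2 ok]
  2: obs=x cand={0,1,3} pick 0 [2->0 ok]
  3: obs=x cand={0,1,3} pick 1 [0->1 ok]
  4: obs=y cand={2} pick 2 [1->2 ok]
  5: obs=x cand={0,1,3} pick 0 [2->0 ok]
  6: obs=y cand={2} pick 2 [0->2 ok]
  7: obs=x cand={0,1,3} pick 0 [2->0 ok]
  8: obs=y cand={2} pick 2 [0->2 ok]
  9: obs=x cand={0,1,3} pick 0 [2->0 ok]
  10: obs=x cand={0,1,3} pick 3 [0->3 ok]
  11: obs=x cand={0,1,3} pick 0 [3->0 ok]
  12: obs=x cand={0,1,3} pick 3 [0->3 ok]
  13: obs=x cand={0,1,3} pick 0 [3->0 ok]
  14: obs=y cand={2} pick 2 [0->2 ok]
  15: obs=x cand={0,1,3} pick 0 [2->0 ok]
  16: obs=x cand={0,1,3} pick 1 [0->1 ok]
  17: obs=x cand={0,1,3} pick 0 [1->0 ok]
  18: obs=x cand={0,1,3} pick 3 [0->3 ok]
  19: obs=x cand={0,1,3} pick 1 [3->1 ok]
  20: obs=x cand={0,1,3} pick 0 [1->0 ok]
  21: obs=y cand={2} pick 2 [0->2 ok]
  22: obs=x cand={0,1,3} pick 1 [2->1 ok]
  23: obs=x cand={0,1,3} pick 3 [1->3 ok]
  24: obs=x cand={0,1,3} pick 1 [3->1 ok]
  25: obs=x cand={0,1,3} pick 3 [1->3 ok]

0,2,0,1,2,0,2,0,2,0,3,0,3,0,2,0,1,0,3,1,0,2,1,3,1,3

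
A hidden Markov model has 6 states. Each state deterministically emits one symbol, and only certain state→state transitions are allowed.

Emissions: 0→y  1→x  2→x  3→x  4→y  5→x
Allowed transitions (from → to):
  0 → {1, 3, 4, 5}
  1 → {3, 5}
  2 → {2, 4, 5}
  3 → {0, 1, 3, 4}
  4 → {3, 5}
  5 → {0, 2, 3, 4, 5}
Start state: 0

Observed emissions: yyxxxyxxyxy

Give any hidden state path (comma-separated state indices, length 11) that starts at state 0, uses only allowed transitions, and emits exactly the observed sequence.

0,4,3,1,5,0,1,3,0,3,0

  [0] y  {0,4}  => 0  start
  [1] y  {0,4}  => 4  0->4 ok
  [2] x  {1,2,3,5}  => 3  4->3 ok
  [3] x  {1,2,3,5}  => 1  3->1 ok
  [4] x  {1,2,3,5}  => 5  1->5 ok
  [5] y  {0,4}  => 0  5->0 ok
  [6] x  {1,2,3,5}  => 1  0->1 ok
  [7] x  {1,2,3,5}  => 3  1->3 ok
  [8] y  {0,4}  => 0  3->0 ok
  [9] x  {1,2,3,5}  => 3  0->3 ok
  [10] y  {0,4}  => 0  3->0 ok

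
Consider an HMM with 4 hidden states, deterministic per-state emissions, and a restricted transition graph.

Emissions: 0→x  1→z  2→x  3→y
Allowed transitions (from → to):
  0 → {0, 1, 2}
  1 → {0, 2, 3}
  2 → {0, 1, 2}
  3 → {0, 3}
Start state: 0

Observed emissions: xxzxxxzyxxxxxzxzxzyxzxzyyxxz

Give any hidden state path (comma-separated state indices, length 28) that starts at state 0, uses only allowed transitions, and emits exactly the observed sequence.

  pos 0: x in {0,2}, choose 0; start
  pos 1: x in {0,2}, choose 2; 0->2 ok
  pos 2: z in {1}, choose 1; 2->1 ok
  pos 3: x in {0,2}, choose 0; 1->0 ok
  pos 4: x in {0,2}, choose 0; 0->0 ok
  pos 5: x in {0,2}, choose 0; 0->0 ok
  pos 6: z in {1}, choose 1; 0->1 ok
  pos 7: y in {3}, choose 3; 1->3 ok
  pos 8: x in {0,2}, choose 0; 3->0 ok
  pos 9: x in {0,2}, choose 2; 0->2 ok
  pos 10: x in {0,2}, choose 0; 2->0 ok
  pos 11: x in {0,2}, choose 2; 0->2 ok
  pos 12: x in {0,2}, choose 0; 2->0 ok
  pos 13: z in {1}, choose 1; 0->1 ok
  pos 14: x in {0,2}, choose 0; 1->0 ok
  pos 15: z in {1}, choose 1; 0->1 ok
  pos 16: x in {0,2}, choose 0; 1->0 ok
  pos 17: z in {1}, choose 1; 0->1 ok
  pos 18: y in {3}, choose 3; 1->3 ok
  pos 19: x in {0,2}, choose 0; 3->0 ok
  pos 20: z in {1}, choose 1; 0->1 ok
  pos 21: x in {0,2}, choose 2; 1->2 ok
  pos 22: z in {1}, choose 1; 2->1 ok
  pos 23: y in {3}, choose 3; 1->3 ok
  pos 24: y in {3}, choose 3; 3->3 ok
  pos 25: x in {0,2}, choose 0; 3->0 ok
  pos 26: x in {0,2}, choose 0; 0->0 ok
  pos 27: z in {1}, choose 1; 0->1 ok

0,2,1,0,0,0,1,3,0,2,0,2,0,1,0,1,0,1,3,0,1,2,1,3,3,0,0,1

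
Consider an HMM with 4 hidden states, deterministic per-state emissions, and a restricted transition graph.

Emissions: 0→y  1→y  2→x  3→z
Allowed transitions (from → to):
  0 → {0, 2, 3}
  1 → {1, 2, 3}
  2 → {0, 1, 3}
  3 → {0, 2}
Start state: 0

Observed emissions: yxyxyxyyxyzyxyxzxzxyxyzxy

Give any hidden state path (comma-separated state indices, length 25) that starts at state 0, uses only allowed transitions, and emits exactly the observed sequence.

0,2,0,2,1,2,0,0,2,0,3,0,2,0,2,3,2,3,2,1,2,0,3,2,1

  0: obs=y cand={0,1} pick 0 [start]
  1: obs=x cand={2} pick 2 [0->2 ok]
  2: obs=y cand={0,1} pick 0 [2->0 ok]
  3: obs=x cand={2} pick 2 [0->2 ok]
  4: obs=y cand={0,1} pick 1 [2->1 ok]
  5: obs=x cand={2} pick 2 [1->2 ok]
  6: obs=y cand={0,1} pick 0 [2->0 ok]
  7: obs=y cand={0,1} pick 0 [0->0 ok]
  8: obs=x cand={2} pick 2 [0->2 ok]
  9: obs=y cand={0,1} pick 0 [2->0 ok]
  10: obs=z cand={3} pick 3 [0->3 ok]
  11: obs=y cand={0,1} pick 0 [3->0 ok]
  12: obs=x cand={2} pick 2 [0->2 ok]
  13: obs=y cand={0,1} pick 0 [2->0 ok]
  14: obs=x cand={2} pick 2 [0->2 ok]
  15: obs=z cand={3} pick 3 [2->3 ok]
  16: obs=x cand={2} pick 2 [3->2 ok]
  17: obs=z cand={3} pick 3 [2->3 ok]
  18: obs=x cand={2} pick 2 [3->2 ok]
  19: obs=y cand={0,1} pick 1 [2->1 ok]
  20: obs=x cand={2} pick 2 [1->2 ok]
  21: obs=y cand={0,1} pick 0 [2->0 ok]
  22: obs=z cand={3} pick 3 [0->3 ok]
  23: obs=x cand={2} pick 2 [3->2 ok]
  24: obs=y cand={0,1} pick 1 [2->1 ok]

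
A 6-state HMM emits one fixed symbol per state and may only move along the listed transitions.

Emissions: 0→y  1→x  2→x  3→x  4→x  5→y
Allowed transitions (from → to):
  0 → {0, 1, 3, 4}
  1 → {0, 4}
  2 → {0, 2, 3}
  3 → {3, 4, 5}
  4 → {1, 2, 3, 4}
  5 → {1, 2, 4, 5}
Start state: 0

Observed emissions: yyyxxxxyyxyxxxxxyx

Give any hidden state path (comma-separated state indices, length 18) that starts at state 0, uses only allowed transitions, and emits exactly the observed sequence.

  pos 0: y in {0,5}, choose 0; start
  pos 1: y in {0,5}, choose 0; 0->0 ok
  pos 2: y in {0,5}, choose 0; 0->0 ok
  pos 3: x in {1,2,3,4}, choose 1; 0->1 ok
  pos 4: x in {1,2,3,4}, choose 4; 1->4 ok
  pos 5: x in {1,2,3,4}, choose 4; 4->4 ok
  pos 6: x in {1,2,3,4}, choose 3; 4->3 ok
  pos 7: y in {0,5}, choose 5; 3->5 ok
  pos 8: y in {0,5}, choose 5; 5->5 ok
  pos 9: x in {1,2,3,4}, choose 2; 5->2 ok
  pos 10: y in {0,5}, choose 0; 2->0 ok
  pos 11: x in {1,2,3,4}, choose 1; 0->1 ok
  pos 12: x in {1,2,3,4}, choose 4; 1->4 ok
  pos 13: x in {1,2,3,4}, choose 3; 4->3 ok
  pos 14: x in {1,2,3,4}, choose 3; 3->3 ok
  pos 15: x in {1,2,3,4}, choose 3; 3->3 ok
  pos 16: y in {0,5}, choose 5; 3->5 ok
  pos 17: x in {1,2,3,4}, choose 1; 5->1 ok

0,0,0,1,4,4,3,5,5,2,0,1,4,3,3,3,5,1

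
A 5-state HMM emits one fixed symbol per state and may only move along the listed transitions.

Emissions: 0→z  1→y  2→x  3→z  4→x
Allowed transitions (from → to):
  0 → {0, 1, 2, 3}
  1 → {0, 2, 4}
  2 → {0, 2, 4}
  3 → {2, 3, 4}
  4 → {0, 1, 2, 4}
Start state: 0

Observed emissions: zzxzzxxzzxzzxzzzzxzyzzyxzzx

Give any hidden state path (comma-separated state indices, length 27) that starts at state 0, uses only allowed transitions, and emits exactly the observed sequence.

  t0 'z' -> {0,3}, take 0 (start)
  t1 'z' -> {0,3}, take 3 (0->3 ok)
  t2 'x' -> {2,4}, take 4 (3->4 ok)
  t3 'z' -> {0,3}, take 0 (4->0 ok)
  t4 'z' -> {0,3}, take 0 (0->0 ok)
  t5 'x' -> {2,4}, take 2 (0->2 ok)
  t6 'x' -> {2,4}, take 2 (2->2 ok)
  t7 'z' -> {0,3}, take 0 (2->0 ok)
  t8 'z' -> {0,3}, take 0 (0->0 ok)
  t9 'x' -> {2,4}, take 2 (0->2 ok)
  t10 'z' -> {0,3}, take 0 (2->0 ok)
  t11 'z' -> {0,3}, take 3 (0->3 ok)
  t12 'x' -> {2,4}, take 4 (3->4 ok)
  t13 'z' -> {0,3}, take 0 (4->0 ok)
  t14 'z' -> {0,3}, take 3 (0->3 ok)
  t15 'z' -> {0,3}, take 3 (3->3 ok)
  t16 'z' -> {0,3}, take 3 (3->3 ok)
  t17 'x' -> {2,4}, take 2 (3->2 ok)
  t18 'z' -> {0,3}, take 0 (2->0 ok)
  t19 'y' -> {1}, take 1 (0->1 ok)
  t20 'z' -> {0,3}, take 0 (1->0 ok)
  t21 'z' -> {0,3}, take 0 (0->0 ok)
  t22 'y' -> {1}, take 1 (0->1 ok)
  t23 'x' -> {2,4}, take 4 (1->4 ok)
  t24 'z' -> {0,3}, take 0 (4->0 ok)
  t25 'z' -> {0,3}, take 3 (0->3 ok)
  t26 'x' -> {2,4}, take 2 (3->2 ok)

0,3,4,0,0,2,2,0,0,2,0,3,4,0,3,3,3,2,0,1,0,0,1,4,0,3,2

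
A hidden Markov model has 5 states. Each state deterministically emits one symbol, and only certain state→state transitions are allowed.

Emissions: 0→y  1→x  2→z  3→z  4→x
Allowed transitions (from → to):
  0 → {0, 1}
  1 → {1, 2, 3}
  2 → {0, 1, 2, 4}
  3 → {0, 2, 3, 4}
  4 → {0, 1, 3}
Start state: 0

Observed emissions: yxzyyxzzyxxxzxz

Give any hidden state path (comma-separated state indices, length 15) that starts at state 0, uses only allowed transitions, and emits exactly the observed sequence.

  [0] y  {0}  => 0  start
  [1] x  {1,4}  => 1  0->1 ok
  [2] z  {2,3}  => 2  1->2 ok
  [3] y  {0}  => 0  2->0 ok
  [4] y  {0}  => 0  0->0 ok
  [5] x  {1,4}  => 1  0->1 ok
  [6] z  {2,3}  => 3  1->3 ok
  [7] z  {2,3}  => 3  3->3 ok
  [8] y  {0}  => 0  3->0 ok
  [9] x  {1,4}  => 1  0->1 ok
  [10] x  {1,4}  => 1  1->1 ok
  [11] x  {1,4}  => 1  1->1 ok
  [12] z  {2,3}  => 2  1->2 ok
  [13] x  {1,4}  => 1  2->1 ok
  [14] z  {2,3}  => 2  1->2 ok

0,1,2,0,0,1,3,3,0,1,1,1,2,1,2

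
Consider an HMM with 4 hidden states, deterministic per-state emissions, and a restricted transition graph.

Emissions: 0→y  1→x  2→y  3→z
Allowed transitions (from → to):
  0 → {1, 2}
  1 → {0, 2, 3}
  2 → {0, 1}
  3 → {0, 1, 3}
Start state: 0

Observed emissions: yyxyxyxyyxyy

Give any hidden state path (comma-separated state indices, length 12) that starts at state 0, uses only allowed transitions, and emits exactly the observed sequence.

0,2,1,2,1,2,1,0,2,1,0,2

  pos 0: y in {0,2}, choose 0; start
  pos 1: y in {0,2}, choose 2; 0->2 ok
  pos 2: x in {1}, choose 1; 2->1 ok
  pos 3: y in {0,2}, choose 2; 1->2 ok
  pos 4: x in {1}, choose 1; 2->1 ok
  pos 5: y in {0,2}, choose 2; 1->2 ok
  pos 6: x in {1}, choose 1; 2->1 ok
  pos 7: y in {0,2}, choose 0; 1->0 ok
  pos 8: y in {0,2}, choose 2; 0->2 ok
  pos 9: x in {1}, choose 1; 2->1 ok
  pos 10: y in {0,2}, choose 0; 1->0 ok
  pos 11: y in {0,2}, choose 2; 0->2 ok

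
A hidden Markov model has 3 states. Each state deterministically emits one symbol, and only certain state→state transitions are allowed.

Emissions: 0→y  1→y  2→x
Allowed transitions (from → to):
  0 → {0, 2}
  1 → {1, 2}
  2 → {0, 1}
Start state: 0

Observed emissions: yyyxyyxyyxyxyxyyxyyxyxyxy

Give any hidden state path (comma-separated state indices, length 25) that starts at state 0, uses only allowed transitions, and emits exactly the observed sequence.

  [0] y  {0,1}  => 0  start
  [1] y  {0,1}  => 0  0->0 ok
  [2] y  {0,1}  => 0  0->0 ok
  [3] x  {2}  => 2  0->2 ok
  [4] y  {0,1}  => 0  2->0 ok
  [5] y  {0,1}  => 0  0->0 ok
  [6] x  {2}  => 2  0->2 ok
  [7] y  {0,1}  => 1  2->1 ok
  [8] y  {0,1}  => 1  1->1 ok
  [9] x  {2}  => 2  1->2 ok
  [10] y  {0,1}  => 0  2->0 ok
  [11] x  {2}  => 2  0->2 ok
  [12] y  {0,1}  => 0  2->0 ok
  [13] x  {2}  => 2  0->2 ok
  [14] y  {0,1}  => 0  2->0 ok
  [15] y  {0,1}  => 0  0->0 ok
  [16] x  {2}  => 2  0->2 ok
  [17] y  {0,1}  => 1  2->1 ok
  [18] y  {0,1}  => 1  1->1 ok
  [19] x  {2}  => 2  1->2 ok
  [20] y  {0,1}  => 1  2->1 ok
  [21] x  {2}  => 2  1->2 ok
  [22] y  {0,1}  => 1  2->1 ok
  [23] x  {2}  => 2  1->2 ok
  [24] y  {0,1}  => 0  2->0 ok

0,0,0,2,0,0,2,1,1,2,0,2,0,2,0,0,2,1,1,2,1,2,1,2,0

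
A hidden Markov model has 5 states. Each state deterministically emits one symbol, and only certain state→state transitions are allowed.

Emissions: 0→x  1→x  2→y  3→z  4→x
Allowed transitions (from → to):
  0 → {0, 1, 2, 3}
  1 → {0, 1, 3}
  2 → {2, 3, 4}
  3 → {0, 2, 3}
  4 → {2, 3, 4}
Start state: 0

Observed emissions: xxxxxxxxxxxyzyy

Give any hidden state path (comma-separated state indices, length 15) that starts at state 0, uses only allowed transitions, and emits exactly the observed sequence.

0,0,0,1,1,0,1,1,1,1,0,2,3,2,2

  t0 'x' -> {0,1,4}, take 0 (start)
  t1 'x' -> {0,1,4}, take 0 (0->0 ok)
  t2 'x' -> {0,1,4}, take 0 (0->0 ok)
  t3 'x' -> {0,1,4}, take 1 (0->1 ok)
  t4 'x' -> {0,1,4}, take 1 (1->1 ok)
  t5 'x' -> {0,1,4}, take 0 (1->0 ok)
  t6 'x' -> {0,1,4}, take 1 (0->1 ok)
  t7 'x' -> {0,1,4}, take 1 (1->1 ok)
  t8 'x' -> {0,1,4}, take 1 (1->1 ok)
  t9 'x' -> {0,1,4}, take 1 (1->1 ok)
  t10 'x' -> {0,1,4}, take 0 (1->0 ok)
  t11 'y' -> {2}, take 2 (0->2 ok)
  t12 'z' -> {3}, take 3 (2->3 ok)
  t13 'y' -> {2}, take 2 (3->2 ok)
  t14 'y' -> {2}, take 2 (2->2 ok)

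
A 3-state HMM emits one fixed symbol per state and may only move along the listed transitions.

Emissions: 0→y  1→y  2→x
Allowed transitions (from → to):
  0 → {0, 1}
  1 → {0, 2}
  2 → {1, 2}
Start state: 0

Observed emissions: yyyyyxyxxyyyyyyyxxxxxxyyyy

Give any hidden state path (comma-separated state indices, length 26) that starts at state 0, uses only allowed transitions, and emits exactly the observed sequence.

0,1,0,0,1,2,1,2,2,1,0,0,0,1,0,1,2,2,2,2,2,2,1,0,0,1

  [0] y  {0,1}  => 0  start
  [1] y  {0,1}  => 1  0->1 ok
  [2] y  {0,1}  => 0  1->0 ok
  [3] y  {0,1}  => 0  0->0 ok
  [4] y  {0,1}  => 1  0->1 ok
  [5] x  {2}  => 2  1->2 ok
  [6] y  {0,1}  => 1  2->1 ok
  [7] x  {2}  => 2  1->2 ok
  [8] x  {2}  => 2  2->2 ok
  [9] y  {0,1}  => 1  2->1 ok
  [10] y  {0,1}  => 0  1->0 ok
  [11] y  {0,1}  => 0  0->0 ok
  [12] y  {0,1}  => 0  0->0 ok
  [13] y  {0,1}  => 1  0->1 ok
  [14] y  {0,1}  => 0  1->0 ok
  [15] y  {0,1}  => 1  0->1 ok
  [16] x  {2}  => 2  1->2 ok
  [17] x  {2}  => 2  2->2 ok
  [18] x  {2}  => 2  2->2 ok
  [19] x  {2}  => 2  2->2 ok
  [20] x  {2}  => 2  2->2 ok
  [21] x  {2}  => 2  2->2 ok
  [22] y  {0,1}  => 1  2->1 ok
  [23] y  {0,1}  => 0  1->0 ok
  [24] y  {0,1}  => 0  0->0 ok
  [25] y  {0,1}  => 1  0->1 ok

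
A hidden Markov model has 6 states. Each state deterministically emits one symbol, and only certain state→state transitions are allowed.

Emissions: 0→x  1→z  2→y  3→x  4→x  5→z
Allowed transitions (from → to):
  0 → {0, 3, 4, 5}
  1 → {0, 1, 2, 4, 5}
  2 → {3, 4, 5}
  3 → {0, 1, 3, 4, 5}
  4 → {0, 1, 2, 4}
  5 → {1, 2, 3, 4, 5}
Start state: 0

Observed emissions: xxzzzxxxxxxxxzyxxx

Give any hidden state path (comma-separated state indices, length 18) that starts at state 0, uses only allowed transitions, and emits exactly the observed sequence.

0,0,5,1,1,0,3,3,4,4,0,3,3,1,2,4,0,3

  t0 'x' -> {0,3,4}, take 0 (start)
  t1 'x' -> {0,3,4}, take 0 (0->0 ok)
  t2 'z' -> {1,5}, take 5 (0->5 ok)
  t3 'z' -> {1,5}, take 1 (5->1 ok)
  t4 'z' -> {1,5}, take 1 (1->1 ok)
  t5 'x' -> {0,3,4}, take 0 (1->0 ok)
  t6 'x' -> {0,3,4}, take 3 (0->3 ok)
  t7 'x' -> {0,3,4}, take 3 (3->3 ok)
  t8 'x' -> {0,3,4}, take 4 (3->4 ok)
  t9 'x' -> {0,3,4}, take 4 (4->4 ok)
  t10 'x' -> {0,3,4}, take 0 (4->0 ok)
  t11 'x' -> {0,3,4}, take 3 (0->3 ok)
  t12 'x' -> {0,3,4}, take 3 (3->3 ok)
  t13 'z' -> {1,5}, take 1 (3->1 ok)
  t14 'y' -> {2}, take 2 (1->2 ok)
  t15 'x' -> {0,3,4}, take 4 (2->4 ok)
  t16 'x' -> {0,3,4}, take 0 (4->0 ok)
  t17 'x' -> {0,3,4}, take 3 (0->3 ok)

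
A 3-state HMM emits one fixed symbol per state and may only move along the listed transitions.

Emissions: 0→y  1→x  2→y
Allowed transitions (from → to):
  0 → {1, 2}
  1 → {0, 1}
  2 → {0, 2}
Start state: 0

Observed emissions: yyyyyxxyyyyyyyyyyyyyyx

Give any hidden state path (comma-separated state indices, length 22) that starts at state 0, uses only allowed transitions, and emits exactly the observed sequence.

0,2,0,2,0,1,1,0,2,2,0,2,2,2,2,0,2,2,0,2,0,1

  t0 'y' -> {0,2}, take 0 (start)
  t1 'y' -> {0,2}, take 2 (0->2 ok)
  t2 'y' -> {0,2}, take 0 (2->0 ok)
  t3 'y' -> {0,2}, take 2 (0->2 ok)
  t4 'y' -> {0,2}, take 0 (2->0 ok)
  t5 'x' -> {1}, take 1 (0->1 ok)
  t6 'x' -> {1}, take 1 (1->1 ok)
  t7 'y' -> {0,2}, take 0 (1->0 ok)
  t8 'y' -> {0,2}, take 2 (0->2 ok)
  t9 'y' -> {0,2}, take 2 (2->2 ok)
  t10 'y' -> {0,2}, take 0 (2->0 ok)
  t11 'y' -> {0,2}, take 2 (0->2 ok)
  t12 'y' -> {0,2}, take 2 (2->2 ok)
  t13 'y' -> {0,2}, take 2 (2->2 ok)
  t14 'y' -> {0,2}, take 2 (2->2 ok)
  t15 'y' -> {0,2}, take 0 (2->0 ok)
  t16 'y' -> {0,2}, take 2 (0->2 ok)
  t17 'y' -> {0,2}, take 2 (2->2 ok)
  t18 'y' -> {0,2}, take 0 (2->0 ok)
  t19 'y' -> {0,2}, take 2 (0->2 ok)
  t20 'y' -> {0,2}, take 0 (2->0 ok)
  t21 'x' -> {1}, take 1 (0->1 ok)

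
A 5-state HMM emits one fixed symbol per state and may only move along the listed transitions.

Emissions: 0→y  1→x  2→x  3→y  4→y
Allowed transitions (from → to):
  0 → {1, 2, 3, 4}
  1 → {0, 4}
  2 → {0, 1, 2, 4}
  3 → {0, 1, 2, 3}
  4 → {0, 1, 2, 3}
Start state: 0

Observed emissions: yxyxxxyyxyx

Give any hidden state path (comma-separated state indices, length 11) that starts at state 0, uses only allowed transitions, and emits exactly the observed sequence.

  t0 'y' -> {0,3,4}, take 0 (start)
  t1 'x' -> {1,2}, take 1 (0->1 ok)
  t2 'y' -> {0,3,4}, take 4 (1->4 ok)
  t3 'x' -> {1,2}, take 2 (4->2 ok)
  t4 'x' -> {1,2}, take 2 (2->2 ok)
  t5 'x' -> {1,2}, take 1 (2->1 ok)
  t6 'y' -> {0,3,4}, take 4 (1->4 ok)
  t7 'y' -> {0,3,4}, take 0 (4->0 ok)
  t8 'x' -> {1,2}, take 1 (0->1 ok)
  t9 'y' -> {0,3,4}, take 4 (1->4 ok)
  t10 'x' -> {1,2}, take 2 (4->2 ok)

0,1,4,2,2,1,4,0,1,4,2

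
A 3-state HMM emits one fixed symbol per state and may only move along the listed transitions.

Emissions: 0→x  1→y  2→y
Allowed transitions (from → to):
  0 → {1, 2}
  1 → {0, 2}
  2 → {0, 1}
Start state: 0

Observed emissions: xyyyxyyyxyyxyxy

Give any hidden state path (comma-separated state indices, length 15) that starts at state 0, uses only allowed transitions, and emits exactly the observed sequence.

  t0 'x' -> {0}, take 0 (start)
  t1 'y' -> {1,2}, take 1 (0->1 ok)
  t2 'y' -> {1,2}, take 2 (1->2 ok)
  t3 'y' -> {1,2}, take 1 (2->1 ok)
  t4 'x' -> {0}, take 0 (1->0 ok)
  t5 'y' -> {1,2}, take 2 (0->2 ok)
  t6 'y' -> {1,2}, take 1 (2->1 ok)
  t7 'y' -> {1,2}, take 2 (1->2 ok)
  t8 'x' -> {0}, take 0 (2->0 ok)
  t9 'y' -> {1,2}, take 2 (0->2 ok)
  t10 'y' -> {1,2}, take 1 (2->1 ok)
  t11 'x' -> {0}, take 0 (1->0 ok)
  t12 'y' -> {1,2}, take 1 (0->1 ok)
  t13 'x' -> {0}, take 0 (1->0 ok)
  t14 'y' -> {1,2}, take 1 (0->1 ok)

0,1,2,1,0,2,1,2,0,2,1,0,1,0,1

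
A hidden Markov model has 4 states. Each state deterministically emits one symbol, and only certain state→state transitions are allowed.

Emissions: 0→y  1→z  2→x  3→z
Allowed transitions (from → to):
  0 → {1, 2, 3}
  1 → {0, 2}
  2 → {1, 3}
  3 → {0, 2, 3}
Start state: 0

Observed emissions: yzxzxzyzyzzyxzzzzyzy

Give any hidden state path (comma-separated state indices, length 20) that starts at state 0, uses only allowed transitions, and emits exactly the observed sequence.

0,3,2,3,2,1,0,3,0,3,3,0,2,3,3,3,3,0,1,0

  [0] y  {0}  => 0  start
  [1] z  {1,3}  => 3  0->3 ok
  [2] x  {2}  => 2  3->2 ok
  [3] z  {1,3}  => 3  2->3 ok
  [4] x  {2}  => 2  3->2 ok
  [5] z  {1,3}  => 1  2->1 ok
  [6] y  {0}  => 0  1->0 ok
  [7] z  {1,3}  => 3  0->3 ok
  [8] y  {0}  => 0  3->0 ok
  [9] z  {1,3}  => 3  0->3 ok
  [10] z  {1,3}  => 3  3->3 ok
  [11] y  {0}  => 0  3->0 ok
  [12] x  {2}  => 2  0->2 ok
  [13] z  {1,3}  => 3  2->3 ok
  [14] z  {1,3}  => 3  3->3 ok
  [15] z  {1,3}  => 3  3->3 ok
  [16] z  {1,3}  => 3  3->3 ok
  [17] y  {0}  => 0  3->0 ok
  [18] z  {1,3}  => 1  0->1 ok
  [19] y  {0}  => 0  1->0 ok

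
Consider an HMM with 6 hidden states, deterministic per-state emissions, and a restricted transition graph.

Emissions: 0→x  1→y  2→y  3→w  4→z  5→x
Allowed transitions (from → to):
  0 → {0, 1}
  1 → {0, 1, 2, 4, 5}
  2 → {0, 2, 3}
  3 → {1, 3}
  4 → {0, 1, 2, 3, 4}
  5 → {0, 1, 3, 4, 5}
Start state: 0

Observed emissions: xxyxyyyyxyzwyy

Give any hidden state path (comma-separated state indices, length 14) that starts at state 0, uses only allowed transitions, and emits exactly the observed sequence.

  t0 'x' -> {0,5}, take 0 (start)
  t1 'x' -> {0,5}, take 0 (0->0 ok)
  t2 'y' -> {1,2}, take 1 (0->1 ok)
  t3 'x' -> {0,5}, take 0 (1->0 ok)
  t4 'y' -> {1,2}, take 1 (0->1 ok)
  t5 'y' -> {1,2}, take 1 (1->1 ok)
  t6 'y' -> {1,2}, take 2 (1->2 ok)
  t7 'y' -> {1,2}, take 2 (2->2 ok)
  t8 'x' -> {0,5}, take 0 (2->0 ok)
  t9 'y' -> {1,2}, take 1 (0->1 ok)
  t10 'z' -> {4}, take 4 (1->4 ok)
  t11 'w' -> {3}, take 3 (4->3 ok)
  t12 'y' -> {1,2}, take 1 (3->1 ok)
  t13 'y' -> {1,2}, take 1 (1->1 ok)

0,0,1,0,1,1,2,2,0,1,4,3,1,1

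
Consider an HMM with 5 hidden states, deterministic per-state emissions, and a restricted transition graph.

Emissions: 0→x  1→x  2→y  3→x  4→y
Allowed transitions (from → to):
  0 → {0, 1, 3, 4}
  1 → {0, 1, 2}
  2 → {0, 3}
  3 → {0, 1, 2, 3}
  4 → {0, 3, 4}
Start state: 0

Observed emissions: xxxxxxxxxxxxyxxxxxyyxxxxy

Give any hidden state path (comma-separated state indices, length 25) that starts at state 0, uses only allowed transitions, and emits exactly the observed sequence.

  pos 0: x in {0,1,3}, choose 0; start
  pos 1: x in {0,1,3}, choose 0; 0->0 ok
  pos 2: x in {0,1,3}, choose 1; 0->1 ok
  pos 3: x in {0,1,3}, choose 1; 1->1 ok
  pos 4: x in {0,1,3}, choose 1; 1->1 ok
  pos 5: x in {0,1,3}, choose 1; 1->1 ok
  pos 6: x in {0,1,3}, choose 1; 1->1 ok
  pos 7: x in {0,1,3}, choose 0; 1->0 ok
  pos 8: x in {0,1,3}, choose 3; 0->3 ok
  pos 9: x in {0,1,3}, choose 0; 3->0 ok
  pos 10: x in {0,1,3}, choose 0; 0->0 ok
  pos 11: x in {0,1,3}, choose 1; 0->1 ok
  pos 12: y in {2,4}, choose 2; 1->2 ok
  pos 13: x in {0,1,3}, choose 0; 2->0 ok
  pos 14: x in {0,1,3}, choose 3; 0->3 ok
  pos 15: x in {0,1,3}, choose 1; 3->1 ok
  pos 16: x in {0,1,3}, choose 1; 1->1 ok
  pos 17: x in {0,1,3}, choose 0; 1->0 ok
  pos 18: y in {2,4}, choose 4; 0->4 ok
  pos 19: y in {2,4}, choose 4; 4->4 ok
  pos 20: x in {0,1,3}, choose 3; 4->3 ok
  pos 21: x in {0,1,3}, choose 1; 3->1 ok
  pos 22: x in {0,1,3}, choose 1; 1->1 ok
  pos 23: x in {0,1,3}, choose 0; 1->0 ok
  pos 24: y in {2,4}, choose 4; 0->4 ok

0,0,1,1,1,1,1,0,3,0,0,1,2,0,3,1,1,0,4,4,3,1,1,0,4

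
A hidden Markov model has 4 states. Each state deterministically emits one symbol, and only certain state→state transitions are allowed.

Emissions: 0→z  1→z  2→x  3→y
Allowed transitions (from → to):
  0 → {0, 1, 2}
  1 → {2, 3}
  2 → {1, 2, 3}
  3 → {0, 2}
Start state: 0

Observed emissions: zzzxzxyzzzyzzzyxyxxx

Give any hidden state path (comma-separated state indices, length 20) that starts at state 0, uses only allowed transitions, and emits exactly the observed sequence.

0,0,0,2,1,2,3,0,0,1,3,0,0,1,3,2,3,2,2,2

  [0] z  {0,1}  => 0  start
  [1] z  {0,1}  => 0  0->0 ok
  [2] z  {0,1}  => 0  0->0 ok
  [3] x  {2}  => 2  0->2 ok
  [4] z  {0,1}  => 1  2->1 ok
  [5] x  {2}  => 2  1->2 ok
  [6] y  {3}  => 3  2->3 ok
  [7] z  {0,1}  => 0  3->0 ok
  [8] z  {0,1}  => 0  0->0 ok
  [9] z  {0,1}  => 1  0->1 ok
  [10] y  {3}  => 3  1->3 ok
  [11] z  {0,1}  => 0  3->0 ok
  [12] z  {0,1}  => 0  0->0 ok
  [13] z  {0,1}  => 1  0->1 ok
  [14] y  {3}  => 3  1->3 ok
  [15] x  {2}  => 2  3->2 ok
  [16] y  {3}  => 3  2->3 ok
  [17] x  {2}  => 2  3->2 ok
  [18] x  {2}  => 2  2->2 ok
  [19] x  {2}  => 2  2->2 ok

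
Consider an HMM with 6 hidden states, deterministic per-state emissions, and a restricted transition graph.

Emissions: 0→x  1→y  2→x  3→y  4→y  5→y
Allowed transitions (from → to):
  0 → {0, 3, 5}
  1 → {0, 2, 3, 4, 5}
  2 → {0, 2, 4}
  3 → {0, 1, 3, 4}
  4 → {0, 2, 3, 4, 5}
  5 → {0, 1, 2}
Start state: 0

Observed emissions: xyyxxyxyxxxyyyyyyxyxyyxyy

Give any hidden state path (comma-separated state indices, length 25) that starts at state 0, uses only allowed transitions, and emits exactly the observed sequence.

  [0] x  {0,2}  => 0  start
  [1] y  {1,3,4,5}  => 5  0->5 ok
  [2] y  {1,3,4,5}  => 1  5->1 ok
  [3] x  {0,2}  => 2  1->2 ok
  [4] x  {0,2}  => 2  2->2 ok
  [5] y  {1,3,4,5}  => 4  2->4 ok
  [6] x  {0,2}  => 0  4->0 ok
  [7] y  {1,3,4,5}  => 5  0->5 ok
  [8] x  {0,2}  => 2  5->2 ok
  [9] x  {0,2}  => 0  2->0 ok
  [10] x  {0,2}  => 0  0->0 ok
  [11] y  {1,3,4,5}  => 3  0->3 ok
  [12] y  {1,3,4,5}  => 3  3->3 ok
  [13] y  {1,3,4,5}  => 1  3->1 ok
  [14] y  {1,3,4,5}  => 5  1->5 ok
  [15] y  {1,3,4,5}  => 1  5->1 ok
  [16] y  {1,3,4,5}  => 5  1->5 ok
  [17] x  {0,2}  => 2  5->2 ok
  [18] y  {1,3,4,5}  => 4  2->4 ok
  [19] x  {0,2}  => 0  4->0 ok
  [20] y  {1,3,4,5}  => 3  0->3 ok
  [21] y  {1,3,4,5}  => 4  3->4 ok
  [22] x  {0,2}  => 0  4->0 ok
  [23] y  {1,3,4,5}  => 3  0->3 ok
  [24] y  {1,3,4,5}  => 1  3->1 ok

0,5,1,2,2,4,0,5,2,0,0,3,3,1,5,1,5,2,4,0,3,4,0,3,1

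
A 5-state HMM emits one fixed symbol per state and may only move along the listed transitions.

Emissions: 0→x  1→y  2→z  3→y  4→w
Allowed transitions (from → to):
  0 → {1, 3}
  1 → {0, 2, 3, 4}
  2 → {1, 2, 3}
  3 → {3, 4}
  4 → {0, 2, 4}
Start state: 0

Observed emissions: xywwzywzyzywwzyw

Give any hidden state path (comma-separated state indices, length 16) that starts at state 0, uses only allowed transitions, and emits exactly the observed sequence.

  0: obs=x cand={0} pick 0 [start]
  1: obs=y cand={1,3} pick 3 [0->3 ok]
  2: obs=w cand={4} pick 4 [3->4 ok]
  3: obs=w cand={4} pick 4 [4->4 ok]
  4: obs=z cand={2} pick 2 [4->2 ok]
  5: obs=y cand={1,3} pick 3 [2->3 ok]
  6: obs=w cand={4} pick 4 [3->4 ok]
  7: obs=z cand={2} pick 2 [4->2 ok]
  8: obs=y cand={1,3} pick 1 [2->1 ok]
  9: obs=z cand={2} pick 2 [1->2 ok]
  10: obs=y cand={1,3} pick 1 [2->1 ok]
  11: obs=w cand={4} pick 4 [1->4 ok]
  12: obs=w cand={4} pick 4 [4->4 ok]
  13: obs=z cand={2} pick 2 [4->2 ok]
  14: obs=y cand={1,3} pick 3 [2->3 ok]
  15: obs=w cand={4} pick 4 [3->4 ok]

0,3,4,4,2,3,4,2,1,2,1,4,4,2,3,4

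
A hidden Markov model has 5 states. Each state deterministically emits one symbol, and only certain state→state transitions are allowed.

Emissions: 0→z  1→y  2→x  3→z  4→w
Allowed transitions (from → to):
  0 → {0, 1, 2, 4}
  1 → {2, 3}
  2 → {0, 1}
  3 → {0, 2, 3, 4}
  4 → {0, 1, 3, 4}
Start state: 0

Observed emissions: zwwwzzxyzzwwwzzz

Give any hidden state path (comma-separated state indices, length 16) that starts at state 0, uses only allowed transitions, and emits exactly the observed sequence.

0,4,4,4,3,0,2,1,3,0,4,4,4,3,3,3

  [0] z  {0,3}  => 0  start
  [1] w  {4}  => 4  0->4 ok
  [2] w  {4}  => 4  4->4 ok
  [3] w  {4}  => 4  4->4 ok
  [4] z  {0,3}  => 3  4->3 ok
  [5] z  {0,3}  => 0  3->0 ok
  [6] x  {2}  => 2  0->2 ok
  [7] y  {1}  => 1  2->1 ok
  [8] z  {0,3}  => 3  1->3 ok
  [9] z  {0,3}  => 0  3->0 ok
  [10] w  {4}  => 4  0->4 ok
  [11] w  {4}  => 4  4->4 ok
  [12] w  {4}  => 4  4->4 ok
  [13] z  {0,3}  => 3  4->3 ok
  [14] z  {0,3}  => 3  3->3 ok
  [15] z  {0,3}  => 3  3->3 ok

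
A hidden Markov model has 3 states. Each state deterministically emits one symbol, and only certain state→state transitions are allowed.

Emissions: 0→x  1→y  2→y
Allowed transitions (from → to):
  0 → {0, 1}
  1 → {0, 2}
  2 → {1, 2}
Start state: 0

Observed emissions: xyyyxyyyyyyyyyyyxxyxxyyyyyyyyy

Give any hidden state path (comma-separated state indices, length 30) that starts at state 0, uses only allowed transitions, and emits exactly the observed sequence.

  t0 'x' -> {0}, take 0 (start)
  t1 'y' -> {1,2}, take 1 (0->1 ok)
  t2 'y' -> {1,2}, take 2 (1->2 ok)
  t3 'y' -> {1,2}, take 1 (2->1 ok)
  t4 'x' -> {0}, take 0 (1->0 ok)
  t5 'y' -> {1,2}, take 1 (0->1 ok)
  t6 'y' -> {1,2}, take 2 (1->2 ok)
  t7 'y' -> {1,2}, take 2 (2->2 ok)
  t8 'y' -> {1,2}, take 2 (2->2 ok)
  t9 'y' -> {1,2}, take 2 (2->2 ok)
  t10 'y' -> {1,2}, take 1 (2->1 ok)
  t11 'y' -> {1,2}, take 2 (1->2 ok)
  t12 'y' -> {1,2}, take 1 (2->1 ok)
  t13 'y' -> {1,2}, take 2 (1->2 ok)
  t14 'y' -> {1,2}, take 2 (2->2 ok)
  t15 'y' -> {1,2}, take 1 (2->1 ok)
  t16 'x' -> {0}, take 0 (1->0 ok)
  t17 'x' -> {0}, take 0 (0->0 ok)
  t18 'y' -> {1,2}, take 1 (0->1 ok)
  t19 'x' -> {0}, take 0 (1->0 ok)
  t20 'x' -> {0}, take 0 (0->0 ok)
  t21 'y' -> {1,2}, take 1 (0->1 ok)
  t22 'y' -> {1,2}, take 2 (1->2 ok)
  t23 'y' -> {1,2}, take 2 (2->2 ok)
  t24 'y' -> {1,2}, take 1 (2->1 ok)
  t25 'y' -> {1,2}, take 2 (1->2 ok)
  t26 'y' -> {1,2}, take 2 (2->2 ok)
  t27 'y' -> {1,2}, take 1 (2->1 ok)
  t28 'y' -> {1,2}, take 2 (1->2 ok)
  t29 'y' -> {1,2}, take 1 (2->1 ok)

0,1,2,1,0,1,2,2,2,2,1,2,1,2,2,1,0,0,1,0,0,1,2,2,1,2,2,1,2,1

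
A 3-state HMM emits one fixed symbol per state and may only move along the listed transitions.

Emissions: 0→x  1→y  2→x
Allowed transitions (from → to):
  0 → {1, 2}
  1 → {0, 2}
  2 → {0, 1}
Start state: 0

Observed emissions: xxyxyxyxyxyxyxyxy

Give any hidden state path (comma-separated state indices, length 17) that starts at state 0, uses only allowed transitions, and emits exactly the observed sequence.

  t0 'x' -> {0,2}, take 0 (start)
  t1 'x' -> {0,2}, take 2 (0->2 ok)
  t2 'y' -> {1}, take 1 (2->1 ok)
  t3 'x' -> {0,2}, take 0 (1->0 ok)
  t4 'y' -> {1}, take 1 (0->1 ok)
  t5 'x' -> {0,2}, take 0 (1->0 ok)
  t6 'y' -> {1}, take 1 (0->1 ok)
  t7 'x' -> {0,2}, take 0 (1->0 ok)
  t8 'y' -> {1}, take 1 (0->1 ok)
  t9 'x' -> {0,2}, take 0 (1->0 ok)
  t10 'y' -> {1}, take 1 (0->1 ok)
  t11 'x' -> {0,2}, take 0 (1->0 ok)
  t12 'y' -> {1}, take 1 (0->1 ok)
  t13 'x' -> {0,2}, take 2 (1->2 ok)
  t14 'y' -> {1}, take 1 (2->1 ok)
  t15 'x' -> {0,2}, take 2 (1->2 ok)
  t16 'y' -> {1}, take 1 (2->1 ok)

0,2,1,0,1,0,1,0,1,0,1,0,1,2,1,2,1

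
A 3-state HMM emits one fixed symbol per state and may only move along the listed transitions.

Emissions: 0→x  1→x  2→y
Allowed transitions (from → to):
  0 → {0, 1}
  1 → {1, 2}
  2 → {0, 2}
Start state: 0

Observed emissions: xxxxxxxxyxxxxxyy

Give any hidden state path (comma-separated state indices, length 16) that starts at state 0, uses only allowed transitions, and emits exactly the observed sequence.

0,0,0,1,1,1,1,1,2,0,0,0,0,1,2,2

  t0 'x' -> {0,1}, take 0 (start)
  t1 'x' -> {0,1}, take 0 (0->0 ok)
  t2 'x' -> {0,1}, take 0 (0->0 ok)
  t3 'x' -> {0,1}, take 1 (0->1 ok)
  t4 'x' -> {0,1}, take 1 (1->1 ok)
  t5 'x' -> {0,1}, take 1 (1->1 ok)
  t6 'x' -> {0,1}, take 1 (1->1 ok)
  t7 'x' -> {0,1}, take 1 (1->1 ok)
  t8 'y' -> {2}, take 2 (1->2 ok)
  t9 'x' -> {0,1}, take 0 (2->0 ok)
  t10 'x' -> {0,1}, take 0 (0->0 ok)
  t11 'x' -> {0,1}, take 0 (0->0 ok)
  t12 'x' -> {0,1}, take 0 (0->0 ok)
  t13 'x' -> {0,1}, take 1 (0->1 ok)
  t14 'y' -> {2}, take 2 (1->2 ok)
  t15 'y' -> {2}, take 2 (2->2 ok)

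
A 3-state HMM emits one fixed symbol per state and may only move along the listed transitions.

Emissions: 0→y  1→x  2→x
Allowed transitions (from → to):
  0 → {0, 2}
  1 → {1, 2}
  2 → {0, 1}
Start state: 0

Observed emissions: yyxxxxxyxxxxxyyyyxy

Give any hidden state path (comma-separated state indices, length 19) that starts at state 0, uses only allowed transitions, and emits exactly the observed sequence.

0,0,2,1,1,1,2,0,2,1,1,1,2,0,0,0,0,2,0

  pos 0: y in {0}, choose 0; start
  pos 1: y in {0}, choose 0; 0->0 ok
  pos 2: x in {1,2}, choose 2; 0->2 ok
  pos 3: x in {1,2}, choose 1; 2->1 ok
  pos 4: x in {1,2}, choose 1; 1->1 ok
  pos 5: x in {1,2}, choose 1; 1->1 ok
  pos 6: x in {1,2}, choose 2; 1->2 ok
  pos 7: y in {0}, choose 0; 2->0 ok
  pos 8: x in {1,2}, choose 2; 0->2 ok
  pos 9: x in {1,2}, choose 1; 2->1 ok
  pos 10: x in {1,2}, choose 1; 1->1 ok
  pos 11: x in {1,2}, choose 1; 1->1 ok
  pos 12: x in {1,2}, choose 2; 1->2 ok
  pos 13: y in {0}, choose 0; 2->0 ok
  pos 14: y in {0}, choose 0; 0->0 ok
  pos 15: y in {0}, choose 0; 0->0 ok
  pos 16: y in {0}, choose 0; 0->0 ok
  pos 17: x in {1,2}, choose 2; 0->2 ok
  pos 18: y in {0}, choose 0; 2->0 ok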